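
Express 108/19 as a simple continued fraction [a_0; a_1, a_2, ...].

[5; 1, 2, 6]

Run the Euclidean algorithm on 108 and 19; the successive quotients are the partial quotients a_0, a_1, ... (each step inverts the fractional part left over by the previous one):
  108 = 5*19 + 13, so a_0 = 5.
  19 = 1*13 + 6, so a_1 = 1.
  13 = 2*6 + 1, so a_2 = 2.
  6 = 6*1 + 0, so a_3 = 6.
The remainder reaches 0 after 4 divisions, so the expansion has 4 partial quotients, read off in order.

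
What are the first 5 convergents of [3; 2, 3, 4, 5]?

Using the convergent recurrence p_i = a_i*p_{i-1} + p_{i-2}, q_i = a_i*q_{i-1} + q_{i-2} with p_{-2}=0, p_{-1}=1, q_{-2}=1, q_{-1}=0:
  i=0: a_0=3, p_0 = 3*1 + 0 = 3, q_0 = 3*0 + 1 = 1.
  i=1: a_1=2, p_1 = 2*3 + 1 = 7, q_1 = 2*1 + 0 = 2.
  i=2: a_2=3, p_2 = 3*7 + 3 = 24, q_2 = 3*2 + 1 = 7.
  i=3: a_3=4, p_3 = 4*24 + 7 = 103, q_3 = 4*7 + 2 = 30.
  i=4: a_4=5, p_4 = 5*103 + 24 = 539, q_4 = 5*30 + 7 = 157.

3/1, 7/2, 24/7, 103/30, 539/157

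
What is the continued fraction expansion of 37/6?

Run the Euclidean algorithm on 37 and 6; the successive quotients are the partial quotients a_0, a_1, ... (each step inverts the fractional part left over by the previous one):
  37 = 6*6 + 1, so a_0 = 6.
  6 = 6*1 + 0, so a_1 = 6.
The remainder reaches 0 after 2 divisions, so the expansion has 2 partial quotients, read off in order.

[6; 6]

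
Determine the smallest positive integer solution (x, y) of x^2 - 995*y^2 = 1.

(x, y) = (8835999, 280120)

First expand sqrt(995) as a continued fraction. With x_i = (sqrt(995) + m_i)/d_i and (m_0, d_0) = (0, 1): a_0 = floor(sqrt(995)) = 31, since 31^2 = 961 <= 995 < 1024 = 32^2.
Iterate m_{i+1} = d_i*a_i - m_i, d_{i+1} = (995 - m_{i+1}^2)/d_i, a_{i+1} = floor((a_0 + m_{i+1})/d_{i+1}):
  m_1 = 1*31 - 0 = 31, d_1 = (995 - 31^2)/1 = 34/1 = 34, a_1 = floor((31 + 31)/34) = 1.
  m_2 = 34*1 - 31 = 3, d_2 = (995 - 3^2)/34 = 986/34 = 29, a_2 = floor((31 + 3)/29) = 1.
  m_3 = 29*1 - 3 = 26, d_3 = (995 - 26^2)/29 = 319/29 = 11, a_3 = floor((31 + 26)/11) = 5.
  m_4 = 11*5 - 26 = 29, d_4 = (995 - 29^2)/11 = 154/11 = 14, a_4 = floor((31 + 29)/14) = 4.
  m_5 = 14*4 - 29 = 27, d_5 = (995 - 27^2)/14 = 266/14 = 19, a_5 = floor((31 + 27)/19) = 3.
  m_6 = 19*3 - 27 = 30, d_6 = (995 - 30^2)/19 = 95/19 = 5, a_6 = floor((31 + 30)/5) = 12.
  m_7 = 5*12 - 30 = 30, d_7 = (995 - 30^2)/5 = 95/5 = 19, a_7 = floor((31 + 30)/19) = 3.
  m_8 = 19*3 - 30 = 27, d_8 = (995 - 27^2)/19 = 266/19 = 14, a_8 = floor((31 + 27)/14) = 4.
  m_9 = 14*4 - 27 = 29, d_9 = (995 - 29^2)/14 = 154/14 = 11, a_9 = floor((31 + 29)/11) = 5.
  m_10 = 11*5 - 29 = 26, d_10 = (995 - 26^2)/11 = 319/11 = 29, a_10 = floor((31 + 26)/29) = 1.
  m_11 = 29*1 - 26 = 3, d_11 = (995 - 3^2)/29 = 986/29 = 34, a_11 = floor((31 + 3)/34) = 1.
  m_12 = 34*1 - 3 = 31, d_12 = (995 - 31^2)/34 = 34/34 = 1, a_12 = floor((31 + 31)/1) = 62.
  m_13 = 1*62 - 31 = 31, d_13 = (995 - 31^2)/1 = 34/1 = 34: (m_13, d_13) = (m_1, d_1) = (31, 34), so from here the quotients repeat a_1, ..., a_12; the period length is 12.
So sqrt(995) = [31; (1, 1, 5, 4, 3, 12, 3, 4, 5, 1, 1, 62)] with period length k = 12.
k is even, so the fundamental solution of x^2 - 995y^2 = 1 is (p_{k-1}, q_{k-1}) = (p_11, q_11); compute convergents through index 11.
Convergents (p_i = a_i*p_{i-1} + p_{i-2}, q_i = a_i*q_{i-1} + q_{i-2} with p_{-2}=0, p_{-1}=1, q_{-2}=1, q_{-1}=0):
  i=0: a_0=31, p_0 = 31*1 + 0 = 31, q_0 = 31*0 + 1 = 1.
  i=1: a_1=1, p_1 = 1*31 + 1 = 32, q_1 = 1*1 + 0 = 1.
  i=2: a_2=1, p_2 = 1*32 + 31 = 63, q_2 = 1*1 + 1 = 2.
  i=3: a_3=5, p_3 = 5*63 + 32 = 347, q_3 = 5*2 + 1 = 11.
  i=4: a_4=4, p_4 = 4*347 + 63 = 1451, q_4 = 4*11 + 2 = 46.
  i=5: a_5=3, p_5 = 3*1451 + 347 = 4700, q_5 = 3*46 + 11 = 149.
  i=6: a_6=12, p_6 = 12*4700 + 1451 = 57851, q_6 = 12*149 + 46 = 1834.
  i=7: a_7=3, p_7 = 3*57851 + 4700 = 178253, q_7 = 3*1834 + 149 = 5651.
  i=8: a_8=4, p_8 = 4*178253 + 57851 = 770863, q_8 = 4*5651 + 1834 = 24438.
  i=9: a_9=5, p_9 = 5*770863 + 178253 = 4032568, q_9 = 5*24438 + 5651 = 127841.
  i=10: a_10=1, p_10 = 1*4032568 + 770863 = 4803431, q_10 = 1*127841 + 24438 = 152279.
  i=11: a_11=1, p_11 = 1*4803431 + 4032568 = 8835999, q_11 = 1*152279 + 127841 = 280120.
Check: 8835999^2 - 995*280120^2 = 78074878328001 - 78074878328000 = 1, so (x, y) = (8835999, 280120) solves the equation, and by the theorem it is the least positive solution.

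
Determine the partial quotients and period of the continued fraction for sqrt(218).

[14; (1, 3, 3, 1, 28)]

Write x_i = (sqrt(218) + m_i)/d_i with (m_0, d_0) = (0, 1). a_0 = floor(sqrt(218)) = 14, since 14^2 = 196 <= 218 < 225 = 15^2.
Iterate m_{i+1} = d_i*a_i - m_i, d_{i+1} = (218 - m_{i+1}^2)/d_i, a_{i+1} = floor((a_0 + m_{i+1})/d_{i+1}):
  m_1 = 1*14 - 0 = 14, d_1 = (218 - 14^2)/1 = 22/1 = 22, a_1 = floor((14 + 14)/22) = 1.
  m_2 = 22*1 - 14 = 8, d_2 = (218 - 8^2)/22 = 154/22 = 7, a_2 = floor((14 + 8)/7) = 3.
  m_3 = 7*3 - 8 = 13, d_3 = (218 - 13^2)/7 = 49/7 = 7, a_3 = floor((14 + 13)/7) = 3.
  m_4 = 7*3 - 13 = 8, d_4 = (218 - 8^2)/7 = 154/7 = 22, a_4 = floor((14 + 8)/22) = 1.
  m_5 = 22*1 - 8 = 14, d_5 = (218 - 14^2)/22 = 22/22 = 1, a_5 = floor((14 + 14)/1) = 28.
  m_6 = 1*28 - 14 = 14, d_6 = (218 - 14^2)/1 = 22/1 = 22: (m_6, d_6) = (m_1, d_1) = (14, 22), so from here the quotients repeat a_1, ..., a_5; the period length is 5.
Hence the expansion of sqrt(218) is a_0 = 14 followed by the repeating block 1, 3, 3, 1, 28 (period 5).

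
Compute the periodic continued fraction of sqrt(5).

Write x_i = (sqrt(5) + m_i)/d_i with (m_0, d_0) = (0, 1). a_0 = floor(sqrt(5)) = 2, since 2^2 = 4 <= 5 < 9 = 3^2.
Iterate m_{i+1} = d_i*a_i - m_i, d_{i+1} = (5 - m_{i+1}^2)/d_i, a_{i+1} = floor((a_0 + m_{i+1})/d_{i+1}):
  m_1 = 1*2 - 0 = 2, d_1 = (5 - 2^2)/1 = 1/1 = 1, a_1 = floor((2 + 2)/1) = 4.
  m_2 = 1*4 - 2 = 2, d_2 = (5 - 2^2)/1 = 1/1 = 1: (m_2, d_2) = (m_1, d_1) = (2, 1), so from here the quotient a_1 repeats; the period length is 1.
Hence the expansion of sqrt(5) is a_0 = 2 followed by the repeating block 4 (period 1).

[2; (4)]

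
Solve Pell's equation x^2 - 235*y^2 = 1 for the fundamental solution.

(x, y) = (46, 3)

First expand sqrt(235) as a continued fraction. With x_i = (sqrt(235) + m_i)/d_i and (m_0, d_0) = (0, 1): a_0 = floor(sqrt(235)) = 15, since 15^2 = 225 <= 235 < 256 = 16^2.
Iterate m_{i+1} = d_i*a_i - m_i, d_{i+1} = (235 - m_{i+1}^2)/d_i, a_{i+1} = floor((a_0 + m_{i+1})/d_{i+1}):
  m_1 = 1*15 - 0 = 15, d_1 = (235 - 15^2)/1 = 10/1 = 10, a_1 = floor((15 + 15)/10) = 3.
  m_2 = 10*3 - 15 = 15, d_2 = (235 - 15^2)/10 = 10/10 = 1, a_2 = floor((15 + 15)/1) = 30.
  m_3 = 1*30 - 15 = 15, d_3 = (235 - 15^2)/1 = 10/1 = 10: (m_3, d_3) = (m_1, d_1) = (15, 10), so from here the quotients repeat a_1, a_2; the period length is 2.
So sqrt(235) = [15; (3, 30)] with period length k = 2.
k is even, so the fundamental solution of x^2 - 235y^2 = 1 is (p_{k-1}, q_{k-1}) = (p_1, q_1); compute convergents through index 1.
Convergents (p_i = a_i*p_{i-1} + p_{i-2}, q_i = a_i*q_{i-1} + q_{i-2} with p_{-2}=0, p_{-1}=1, q_{-2}=1, q_{-1}=0):
  i=0: a_0=15, p_0 = 15*1 + 0 = 15, q_0 = 15*0 + 1 = 1.
  i=1: a_1=3, p_1 = 3*15 + 1 = 46, q_1 = 3*1 + 0 = 3.
Check: 46^2 - 235*3^2 = 2116 - 2115 = 1, so (x, y) = (46, 3) solves the equation, and by the theorem it is the least positive solution.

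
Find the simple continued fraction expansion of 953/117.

Run the Euclidean algorithm on 953 and 117; the successive quotients are the partial quotients a_0, a_1, ... (each step inverts the fractional part left over by the previous one):
  953 = 8*117 + 17, so a_0 = 8.
  117 = 6*17 + 15, so a_1 = 6.
  17 = 1*15 + 2, so a_2 = 1.
  15 = 7*2 + 1, so a_3 = 7.
  2 = 2*1 + 0, so a_4 = 2.
The remainder reaches 0 after 5 divisions, so the expansion has 5 partial quotients, read off in order.

[8; 6, 1, 7, 2]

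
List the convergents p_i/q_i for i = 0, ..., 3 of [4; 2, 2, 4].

4/1, 9/2, 22/5, 97/22

Using the convergent recurrence p_i = a_i*p_{i-1} + p_{i-2}, q_i = a_i*q_{i-1} + q_{i-2} with p_{-2}=0, p_{-1}=1, q_{-2}=1, q_{-1}=0:
  i=0: a_0=4, p_0 = 4*1 + 0 = 4, q_0 = 4*0 + 1 = 1.
  i=1: a_1=2, p_1 = 2*4 + 1 = 9, q_1 = 2*1 + 0 = 2.
  i=2: a_2=2, p_2 = 2*9 + 4 = 22, q_2 = 2*2 + 1 = 5.
  i=3: a_3=4, p_3 = 4*22 + 9 = 97, q_3 = 4*5 + 2 = 22.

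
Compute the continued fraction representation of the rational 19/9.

Run the Euclidean algorithm on 19 and 9; the successive quotients are the partial quotients a_0, a_1, ... (each step inverts the fractional part left over by the previous one):
  19 = 2*9 + 1, so a_0 = 2.
  9 = 9*1 + 0, so a_1 = 9.
The remainder reaches 0 after 2 divisions, so the expansion has 2 partial quotients, read off in order.

[2; 9]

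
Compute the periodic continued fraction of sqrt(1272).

Write x_i = (sqrt(1272) + m_i)/d_i with (m_0, d_0) = (0, 1). a_0 = floor(sqrt(1272)) = 35, since 35^2 = 1225 <= 1272 < 1296 = 36^2.
Iterate m_{i+1} = d_i*a_i - m_i, d_{i+1} = (1272 - m_{i+1}^2)/d_i, a_{i+1} = floor((a_0 + m_{i+1})/d_{i+1}):
  m_1 = 1*35 - 0 = 35, d_1 = (1272 - 35^2)/1 = 47/1 = 47, a_1 = floor((35 + 35)/47) = 1.
  m_2 = 47*1 - 35 = 12, d_2 = (1272 - 12^2)/47 = 1128/47 = 24, a_2 = floor((35 + 12)/24) = 1.
  m_3 = 24*1 - 12 = 12, d_3 = (1272 - 12^2)/24 = 1128/24 = 47, a_3 = floor((35 + 12)/47) = 1.
  m_4 = 47*1 - 12 = 35, d_4 = (1272 - 35^2)/47 = 47/47 = 1, a_4 = floor((35 + 35)/1) = 70.
  m_5 = 1*70 - 35 = 35, d_5 = (1272 - 35^2)/1 = 47/1 = 47: (m_5, d_5) = (m_1, d_1) = (35, 47), so from here the quotients repeat a_1, ..., a_4; the period length is 4.
Hence the expansion of sqrt(1272) is a_0 = 35 followed by the repeating block 1, 1, 1, 70 (period 4).

[35; (1, 1, 1, 70)]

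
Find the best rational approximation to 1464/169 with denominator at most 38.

Expand x = 1464/169 as a continued fraction with the Euclidean algorithm:
  1464 = 8*169 + 112, so a_0 = 8.
  169 = 1*112 + 57, so a_1 = 1.
  112 = 1*57 + 55, so a_2 = 1.
  57 = 1*55 + 2, so a_3 = 1.
  55 = 27*2 + 1, so a_4 = 27.
  2 = 2*1 + 0, so a_5 = 2.
so x = [8; 1, 1, 1, 27, 2].
Convergents (p_i = a_i*p_{i-1} + p_{i-2}, q_i = a_i*q_{i-1} + q_{i-2} with p_{-2}=0, p_{-1}=1, q_{-2}=1, q_{-1}=0), until the denominator exceeds 38:
  i=0: a_0=8, p_0 = 8*1 + 0 = 8, q_0 = 8*0 + 1 = 1.
  i=1: a_1=1, p_1 = 1*8 + 1 = 9, q_1 = 1*1 + 0 = 1.
  i=2: a_2=1, p_2 = 1*9 + 8 = 17, q_2 = 1*1 + 1 = 2.
  i=3: a_3=1, p_3 = 1*17 + 9 = 26, q_3 = 1*2 + 1 = 3.
  i=4: a_4=27, p_4 = 27*26 + 17 = 719, q_4 = 27*3 + 2 = 83.
q_4 = 83 > 38, so the last convergent with denominator <= 38 is p_3/q_3 = 26/3.
The closest fraction with denominator <= 38 is either p_3/q_3 or the intermediate fraction (k*p_3 + p_2)/(k*q_3 + q_2) with the largest k >= 1 whose denominator stays <= 38; these approach x as k grows, and every other convergent or intermediate fraction in range is farther away.
Largest k: floor((38 - q_2)/q_3) = floor((38 - 2)/3) = 12.
That gives (12*26 + 17)/(12*3 + 2) = 329/38.
Compare the errors: |x - 26/3| = |1464*3 - 26*169|/(169*3) = 2/507, and |x - 329/38| = |1464*38 - 329*169|/(169*38) = 31/6422.
Cross-multiplying, 2*6422 = 12844 < 15717 = 31*507, so 2/507 is smaller: the convergent 26/3 is closer to x than 329/38.

26/3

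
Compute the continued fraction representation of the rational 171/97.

Run the Euclidean algorithm on 171 and 97; the successive quotients are the partial quotients a_0, a_1, ... (each step inverts the fractional part left over by the previous one):
  171 = 1*97 + 74, so a_0 = 1.
  97 = 1*74 + 23, so a_1 = 1.
  74 = 3*23 + 5, so a_2 = 3.
  23 = 4*5 + 3, so a_3 = 4.
  5 = 1*3 + 2, so a_4 = 1.
  3 = 1*2 + 1, so a_5 = 1.
  2 = 2*1 + 0, so a_6 = 2.
The remainder reaches 0 after 7 divisions, so the expansion has 7 partial quotients, read off in order.

[1; 1, 3, 4, 1, 1, 2]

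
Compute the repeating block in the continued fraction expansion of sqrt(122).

Write x_i = (sqrt(122) + m_i)/d_i with (m_0, d_0) = (0, 1). a_0 = floor(sqrt(122)) = 11, since 11^2 = 121 <= 122 < 144 = 12^2.
Iterate m_{i+1} = d_i*a_i - m_i, d_{i+1} = (122 - m_{i+1}^2)/d_i, a_{i+1} = floor((a_0 + m_{i+1})/d_{i+1}):
  m_1 = 1*11 - 0 = 11, d_1 = (122 - 11^2)/1 = 1/1 = 1, a_1 = floor((11 + 11)/1) = 22.
  m_2 = 1*22 - 11 = 11, d_2 = (122 - 11^2)/1 = 1/1 = 1: (m_2, d_2) = (m_1, d_1) = (11, 1), so from here the quotient a_1 repeats; the period length is 1.
Hence the expansion of sqrt(122) is a_0 = 11 followed by the repeating block 22 (period 1).

[11; (22)]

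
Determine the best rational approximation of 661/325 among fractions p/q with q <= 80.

Expand x = 661/325 as a continued fraction with the Euclidean algorithm:
  661 = 2*325 + 11, so a_0 = 2.
  325 = 29*11 + 6, so a_1 = 29.
  11 = 1*6 + 5, so a_2 = 1.
  6 = 1*5 + 1, so a_3 = 1.
  5 = 5*1 + 0, so a_4 = 5.
so x = [2; 29, 1, 1, 5].
Convergents (p_i = a_i*p_{i-1} + p_{i-2}, q_i = a_i*q_{i-1} + q_{i-2} with p_{-2}=0, p_{-1}=1, q_{-2}=1, q_{-1}=0), until the denominator exceeds 80:
  i=0: a_0=2, p_0 = 2*1 + 0 = 2, q_0 = 2*0 + 1 = 1.
  i=1: a_1=29, p_1 = 29*2 + 1 = 59, q_1 = 29*1 + 0 = 29.
  i=2: a_2=1, p_2 = 1*59 + 2 = 61, q_2 = 1*29 + 1 = 30.
  i=3: a_3=1, p_3 = 1*61 + 59 = 120, q_3 = 1*30 + 29 = 59.
  i=4: a_4=5, p_4 = 5*120 + 61 = 661, q_4 = 5*59 + 30 = 325.
q_4 = 325 > 80, so the last convergent with denominator <= 80 is p_3/q_3 = 120/59.
The closest fraction with denominator <= 80 is either p_3/q_3 or the intermediate fraction (k*p_3 + p_2)/(k*q_3 + q_2) with the largest k >= 1 whose denominator stays <= 80; these approach x as k grows, and every other convergent or intermediate fraction in range is farther away.
Largest k: floor((80 - q_2)/q_3) = floor((80 - 30)/59) = 0.
Since k = 0, no intermediate fraction beyond p_3/q_3 has denominator <= 80, so the convergent 120/59 is the closest (its error is |661*59 - 120*325|/(325*59) = 1/19175).

120/59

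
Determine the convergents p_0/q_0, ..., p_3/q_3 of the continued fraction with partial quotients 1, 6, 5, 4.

Using the convergent recurrence p_i = a_i*p_{i-1} + p_{i-2}, q_i = a_i*q_{i-1} + q_{i-2} with p_{-2}=0, p_{-1}=1, q_{-2}=1, q_{-1}=0:
  i=0: a_0=1, p_0 = 1*1 + 0 = 1, q_0 = 1*0 + 1 = 1.
  i=1: a_1=6, p_1 = 6*1 + 1 = 7, q_1 = 6*1 + 0 = 6.
  i=2: a_2=5, p_2 = 5*7 + 1 = 36, q_2 = 5*6 + 1 = 31.
  i=3: a_3=4, p_3 = 4*36 + 7 = 151, q_3 = 4*31 + 6 = 130.

1/1, 7/6, 36/31, 151/130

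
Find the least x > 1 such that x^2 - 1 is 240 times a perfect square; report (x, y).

First expand sqrt(240) as a continued fraction. With x_i = (sqrt(240) + m_i)/d_i and (m_0, d_0) = (0, 1): a_0 = floor(sqrt(240)) = 15, since 15^2 = 225 <= 240 < 256 = 16^2.
Iterate m_{i+1} = d_i*a_i - m_i, d_{i+1} = (240 - m_{i+1}^2)/d_i, a_{i+1} = floor((a_0 + m_{i+1})/d_{i+1}):
  m_1 = 1*15 - 0 = 15, d_1 = (240 - 15^2)/1 = 15/1 = 15, a_1 = floor((15 + 15)/15) = 2.
  m_2 = 15*2 - 15 = 15, d_2 = (240 - 15^2)/15 = 15/15 = 1, a_2 = floor((15 + 15)/1) = 30.
  m_3 = 1*30 - 15 = 15, d_3 = (240 - 15^2)/1 = 15/1 = 15: (m_3, d_3) = (m_1, d_1) = (15, 15), so from here the quotients repeat a_1, a_2; the period length is 2.
So sqrt(240) = [15; (2, 30)] with period length k = 2.
k is even, so the fundamental solution of x^2 - 240y^2 = 1 is (p_{k-1}, q_{k-1}) = (p_1, q_1); compute convergents through index 1.
Convergents (p_i = a_i*p_{i-1} + p_{i-2}, q_i = a_i*q_{i-1} + q_{i-2} with p_{-2}=0, p_{-1}=1, q_{-2}=1, q_{-1}=0):
  i=0: a_0=15, p_0 = 15*1 + 0 = 15, q_0 = 15*0 + 1 = 1.
  i=1: a_1=2, p_1 = 2*15 + 1 = 31, q_1 = 2*1 + 0 = 2.
Check: 31^2 - 240*2^2 = 961 - 960 = 1, so (x, y) = (31, 2) solves the equation, and by the theorem it is the least positive solution.

(x, y) = (31, 2)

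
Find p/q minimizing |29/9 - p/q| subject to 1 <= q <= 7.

16/5

Expand x = 29/9 as a continued fraction with the Euclidean algorithm:
  29 = 3*9 + 2, so a_0 = 3.
  9 = 4*2 + 1, so a_1 = 4.
  2 = 2*1 + 0, so a_2 = 2.
so x = [3; 4, 2].
Convergents (p_i = a_i*p_{i-1} + p_{i-2}, q_i = a_i*q_{i-1} + q_{i-2} with p_{-2}=0, p_{-1}=1, q_{-2}=1, q_{-1}=0), until the denominator exceeds 7:
  i=0: a_0=3, p_0 = 3*1 + 0 = 3, q_0 = 3*0 + 1 = 1.
  i=1: a_1=4, p_1 = 4*3 + 1 = 13, q_1 = 4*1 + 0 = 4.
  i=2: a_2=2, p_2 = 2*13 + 3 = 29, q_2 = 2*4 + 1 = 9.
q_2 = 9 > 7, so the last convergent with denominator <= 7 is p_1/q_1 = 13/4.
The closest fraction with denominator <= 7 is either p_1/q_1 or the intermediate fraction (k*p_1 + p_0)/(k*q_1 + q_0) with the largest k >= 1 whose denominator stays <= 7; these approach x as k grows, and every other convergent or intermediate fraction in range is farther away.
Largest k: floor((7 - q_0)/q_1) = floor((7 - 1)/4) = 1.
That gives (1*13 + 3)/(1*4 + 1) = 16/5.
Compare the errors: |x - 13/4| = |29*4 - 13*9|/(9*4) = 1/36, and |x - 16/5| = |29*5 - 16*9|/(9*5) = 1/45.
Cross-multiplying, 1*36 = 36 < 45 = 1*45, so 1/45 is smaller: the intermediate fraction 16/5 is closer to x than 13/4.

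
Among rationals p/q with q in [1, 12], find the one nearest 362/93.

35/9

Expand x = 362/93 as a continued fraction with the Euclidean algorithm:
  362 = 3*93 + 83, so a_0 = 3.
  93 = 1*83 + 10, so a_1 = 1.
  83 = 8*10 + 3, so a_2 = 8.
  10 = 3*3 + 1, so a_3 = 3.
  3 = 3*1 + 0, so a_4 = 3.
so x = [3; 1, 8, 3, 3].
Convergents (p_i = a_i*p_{i-1} + p_{i-2}, q_i = a_i*q_{i-1} + q_{i-2} with p_{-2}=0, p_{-1}=1, q_{-2}=1, q_{-1}=0), until the denominator exceeds 12:
  i=0: a_0=3, p_0 = 3*1 + 0 = 3, q_0 = 3*0 + 1 = 1.
  i=1: a_1=1, p_1 = 1*3 + 1 = 4, q_1 = 1*1 + 0 = 1.
  i=2: a_2=8, p_2 = 8*4 + 3 = 35, q_2 = 8*1 + 1 = 9.
  i=3: a_3=3, p_3 = 3*35 + 4 = 109, q_3 = 3*9 + 1 = 28.
q_3 = 28 > 12, so the last convergent with denominator <= 12 is p_2/q_2 = 35/9.
The closest fraction with denominator <= 12 is either p_2/q_2 or the intermediate fraction (k*p_2 + p_1)/(k*q_2 + q_1) with the largest k >= 1 whose denominator stays <= 12; these approach x as k grows, and every other convergent or intermediate fraction in range is farther away.
Largest k: floor((12 - q_1)/q_2) = floor((12 - 1)/9) = 1.
That gives (1*35 + 4)/(1*9 + 1) = 39/10.
Compare the errors: |x - 35/9| = |362*9 - 35*93|/(93*9) = 3/837, and |x - 39/10| = |362*10 - 39*93|/(93*10) = 7/930.
Cross-multiplying, 3*930 = 2790 < 5859 = 7*837, so 3/837 is smaller: the convergent 35/9 is closer to x than 39/10.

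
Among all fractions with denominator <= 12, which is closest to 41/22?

13/7

Expand x = 41/22 as a continued fraction with the Euclidean algorithm:
  41 = 1*22 + 19, so a_0 = 1.
  22 = 1*19 + 3, so a_1 = 1.
  19 = 6*3 + 1, so a_2 = 6.
  3 = 3*1 + 0, so a_3 = 3.
so x = [1; 1, 6, 3].
Convergents (p_i = a_i*p_{i-1} + p_{i-2}, q_i = a_i*q_{i-1} + q_{i-2} with p_{-2}=0, p_{-1}=1, q_{-2}=1, q_{-1}=0), until the denominator exceeds 12:
  i=0: a_0=1, p_0 = 1*1 + 0 = 1, q_0 = 1*0 + 1 = 1.
  i=1: a_1=1, p_1 = 1*1 + 1 = 2, q_1 = 1*1 + 0 = 1.
  i=2: a_2=6, p_2 = 6*2 + 1 = 13, q_2 = 6*1 + 1 = 7.
  i=3: a_3=3, p_3 = 3*13 + 2 = 41, q_3 = 3*7 + 1 = 22.
q_3 = 22 > 12, so the last convergent with denominator <= 12 is p_2/q_2 = 13/7.
The closest fraction with denominator <= 12 is either p_2/q_2 or the intermediate fraction (k*p_2 + p_1)/(k*q_2 + q_1) with the largest k >= 1 whose denominator stays <= 12; these approach x as k grows, and every other convergent or intermediate fraction in range is farther away.
Largest k: floor((12 - q_1)/q_2) = floor((12 - 1)/7) = 1.
That gives (1*13 + 2)/(1*7 + 1) = 15/8.
Compare the errors: |x - 13/7| = |41*7 - 13*22|/(22*7) = 1/154, and |x - 15/8| = |41*8 - 15*22|/(22*8) = 2/176.
Cross-multiplying, 1*176 = 176 < 308 = 2*154, so 1/154 is smaller: the convergent 13/7 is closer to x than 15/8.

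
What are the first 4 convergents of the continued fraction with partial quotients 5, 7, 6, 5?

Using the convergent recurrence p_i = a_i*p_{i-1} + p_{i-2}, q_i = a_i*q_{i-1} + q_{i-2} with p_{-2}=0, p_{-1}=1, q_{-2}=1, q_{-1}=0:
  i=0: a_0=5, p_0 = 5*1 + 0 = 5, q_0 = 5*0 + 1 = 1.
  i=1: a_1=7, p_1 = 7*5 + 1 = 36, q_1 = 7*1 + 0 = 7.
  i=2: a_2=6, p_2 = 6*36 + 5 = 221, q_2 = 6*7 + 1 = 43.
  i=3: a_3=5, p_3 = 5*221 + 36 = 1141, q_3 = 5*43 + 7 = 222.

5/1, 36/7, 221/43, 1141/222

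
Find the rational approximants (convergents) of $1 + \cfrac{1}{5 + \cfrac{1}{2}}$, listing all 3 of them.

1/1, 6/5, 13/11

Using the convergent recurrence p_i = a_i*p_{i-1} + p_{i-2}, q_i = a_i*q_{i-1} + q_{i-2} with p_{-2}=0, p_{-1}=1, q_{-2}=1, q_{-1}=0:
  i=0: a_0=1, p_0 = 1*1 + 0 = 1, q_0 = 1*0 + 1 = 1.
  i=1: a_1=5, p_1 = 5*1 + 1 = 6, q_1 = 5*1 + 0 = 5.
  i=2: a_2=2, p_2 = 2*6 + 1 = 13, q_2 = 2*5 + 1 = 11.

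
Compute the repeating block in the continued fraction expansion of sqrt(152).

Write x_i = (sqrt(152) + m_i)/d_i with (m_0, d_0) = (0, 1). a_0 = floor(sqrt(152)) = 12, since 12^2 = 144 <= 152 < 169 = 13^2.
Iterate m_{i+1} = d_i*a_i - m_i, d_{i+1} = (152 - m_{i+1}^2)/d_i, a_{i+1} = floor((a_0 + m_{i+1})/d_{i+1}):
  m_1 = 1*12 - 0 = 12, d_1 = (152 - 12^2)/1 = 8/1 = 8, a_1 = floor((12 + 12)/8) = 3.
  m_2 = 8*3 - 12 = 12, d_2 = (152 - 12^2)/8 = 8/8 = 1, a_2 = floor((12 + 12)/1) = 24.
  m_3 = 1*24 - 12 = 12, d_3 = (152 - 12^2)/1 = 8/1 = 8: (m_3, d_3) = (m_1, d_1) = (12, 8), so from here the quotients repeat a_1, a_2; the period length is 2.
Hence the expansion of sqrt(152) is a_0 = 12 followed by the repeating block 3, 24 (period 2).

[12; (3, 24)]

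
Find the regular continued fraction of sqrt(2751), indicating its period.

Write x_i = (sqrt(2751) + m_i)/d_i with (m_0, d_0) = (0, 1). a_0 = floor(sqrt(2751)) = 52, since 52^2 = 2704 <= 2751 < 2809 = 53^2.
Iterate m_{i+1} = d_i*a_i - m_i, d_{i+1} = (2751 - m_{i+1}^2)/d_i, a_{i+1} = floor((a_0 + m_{i+1})/d_{i+1}):
  m_1 = 1*52 - 0 = 52, d_1 = (2751 - 52^2)/1 = 47/1 = 47, a_1 = floor((52 + 52)/47) = 2.
  m_2 = 47*2 - 52 = 42, d_2 = (2751 - 42^2)/47 = 987/47 = 21, a_2 = floor((52 + 42)/21) = 4.
  m_3 = 21*4 - 42 = 42, d_3 = (2751 - 42^2)/21 = 987/21 = 47, a_3 = floor((52 + 42)/47) = 2.
  m_4 = 47*2 - 42 = 52, d_4 = (2751 - 52^2)/47 = 47/47 = 1, a_4 = floor((52 + 52)/1) = 104.
  m_5 = 1*104 - 52 = 52, d_5 = (2751 - 52^2)/1 = 47/1 = 47: (m_5, d_5) = (m_1, d_1) = (52, 47), so from here the quotients repeat a_1, ..., a_4; the period length is 4.
Hence the expansion of sqrt(2751) is a_0 = 52 followed by the repeating block 2, 4, 2, 104 (period 4).

[52; (2, 4, 2, 104)]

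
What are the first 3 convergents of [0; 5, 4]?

0/1, 1/5, 4/21

Using the convergent recurrence p_i = a_i*p_{i-1} + p_{i-2}, q_i = a_i*q_{i-1} + q_{i-2} with p_{-2}=0, p_{-1}=1, q_{-2}=1, q_{-1}=0:
  i=0: a_0=0, p_0 = 0*1 + 0 = 0, q_0 = 0*0 + 1 = 1.
  i=1: a_1=5, p_1 = 5*0 + 1 = 1, q_1 = 5*1 + 0 = 5.
  i=2: a_2=4, p_2 = 4*1 + 0 = 4, q_2 = 4*5 + 1 = 21.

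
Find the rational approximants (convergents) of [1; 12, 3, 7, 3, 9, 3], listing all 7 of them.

1/1, 13/12, 40/37, 293/271, 919/850, 8564/7921, 26611/24613

Using the convergent recurrence p_i = a_i*p_{i-1} + p_{i-2}, q_i = a_i*q_{i-1} + q_{i-2} with p_{-2}=0, p_{-1}=1, q_{-2}=1, q_{-1}=0:
  i=0: a_0=1, p_0 = 1*1 + 0 = 1, q_0 = 1*0 + 1 = 1.
  i=1: a_1=12, p_1 = 12*1 + 1 = 13, q_1 = 12*1 + 0 = 12.
  i=2: a_2=3, p_2 = 3*13 + 1 = 40, q_2 = 3*12 + 1 = 37.
  i=3: a_3=7, p_3 = 7*40 + 13 = 293, q_3 = 7*37 + 12 = 271.
  i=4: a_4=3, p_4 = 3*293 + 40 = 919, q_4 = 3*271 + 37 = 850.
  i=5: a_5=9, p_5 = 9*919 + 293 = 8564, q_5 = 9*850 + 271 = 7921.
  i=6: a_6=3, p_6 = 3*8564 + 919 = 26611, q_6 = 3*7921 + 850 = 24613.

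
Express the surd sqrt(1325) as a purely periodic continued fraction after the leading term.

[36; (2, 2, 72)]

Write x_i = (sqrt(1325) + m_i)/d_i with (m_0, d_0) = (0, 1). a_0 = floor(sqrt(1325)) = 36, since 36^2 = 1296 <= 1325 < 1369 = 37^2.
Iterate m_{i+1} = d_i*a_i - m_i, d_{i+1} = (1325 - m_{i+1}^2)/d_i, a_{i+1} = floor((a_0 + m_{i+1})/d_{i+1}):
  m_1 = 1*36 - 0 = 36, d_1 = (1325 - 36^2)/1 = 29/1 = 29, a_1 = floor((36 + 36)/29) = 2.
  m_2 = 29*2 - 36 = 22, d_2 = (1325 - 22^2)/29 = 841/29 = 29, a_2 = floor((36 + 22)/29) = 2.
  m_3 = 29*2 - 22 = 36, d_3 = (1325 - 36^2)/29 = 29/29 = 1, a_3 = floor((36 + 36)/1) = 72.
  m_4 = 1*72 - 36 = 36, d_4 = (1325 - 36^2)/1 = 29/1 = 29: (m_4, d_4) = (m_1, d_1) = (36, 29), so from here the quotients repeat a_1, ..., a_3; the period length is 3.
Hence the expansion of sqrt(1325) is a_0 = 36 followed by the repeating block 2, 2, 72 (period 3).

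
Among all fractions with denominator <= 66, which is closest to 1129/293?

Expand x = 1129/293 as a continued fraction with the Euclidean algorithm:
  1129 = 3*293 + 250, so a_0 = 3.
  293 = 1*250 + 43, so a_1 = 1.
  250 = 5*43 + 35, so a_2 = 5.
  43 = 1*35 + 8, so a_3 = 1.
  35 = 4*8 + 3, so a_4 = 4.
  8 = 2*3 + 2, so a_5 = 2.
  3 = 1*2 + 1, so a_6 = 1.
  2 = 2*1 + 0, so a_7 = 2.
so x = [3; 1, 5, 1, 4, 2, 1, 2].
Convergents (p_i = a_i*p_{i-1} + p_{i-2}, q_i = a_i*q_{i-1} + q_{i-2} with p_{-2}=0, p_{-1}=1, q_{-2}=1, q_{-1}=0), until the denominator exceeds 66:
  i=0: a_0=3, p_0 = 3*1 + 0 = 3, q_0 = 3*0 + 1 = 1.
  i=1: a_1=1, p_1 = 1*3 + 1 = 4, q_1 = 1*1 + 0 = 1.
  i=2: a_2=5, p_2 = 5*4 + 3 = 23, q_2 = 5*1 + 1 = 6.
  i=3: a_3=1, p_3 = 1*23 + 4 = 27, q_3 = 1*6 + 1 = 7.
  i=4: a_4=4, p_4 = 4*27 + 23 = 131, q_4 = 4*7 + 6 = 34.
  i=5: a_5=2, p_5 = 2*131 + 27 = 289, q_5 = 2*34 + 7 = 75.
q_5 = 75 > 66, so the last convergent with denominator <= 66 is p_4/q_4 = 131/34.
The closest fraction with denominator <= 66 is either p_4/q_4 or the intermediate fraction (k*p_4 + p_3)/(k*q_4 + q_3) with the largest k >= 1 whose denominator stays <= 66; these approach x as k grows, and every other convergent or intermediate fraction in range is farther away.
Largest k: floor((66 - q_3)/q_4) = floor((66 - 7)/34) = 1.
That gives (1*131 + 27)/(1*34 + 7) = 158/41.
Compare the errors: |x - 131/34| = |1129*34 - 131*293|/(293*34) = 3/9962, and |x - 158/41| = |1129*41 - 158*293|/(293*41) = 5/12013.
Cross-multiplying, 3*12013 = 36039 < 49810 = 5*9962, so 3/9962 is smaller: the convergent 131/34 is closer to x than 158/41.

131/34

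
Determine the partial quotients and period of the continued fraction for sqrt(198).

[14; (14, 28)]

Write x_i = (sqrt(198) + m_i)/d_i with (m_0, d_0) = (0, 1). a_0 = floor(sqrt(198)) = 14, since 14^2 = 196 <= 198 < 225 = 15^2.
Iterate m_{i+1} = d_i*a_i - m_i, d_{i+1} = (198 - m_{i+1}^2)/d_i, a_{i+1} = floor((a_0 + m_{i+1})/d_{i+1}):
  m_1 = 1*14 - 0 = 14, d_1 = (198 - 14^2)/1 = 2/1 = 2, a_1 = floor((14 + 14)/2) = 14.
  m_2 = 2*14 - 14 = 14, d_2 = (198 - 14^2)/2 = 2/2 = 1, a_2 = floor((14 + 14)/1) = 28.
  m_3 = 1*28 - 14 = 14, d_3 = (198 - 14^2)/1 = 2/1 = 2: (m_3, d_3) = (m_1, d_1) = (14, 2), so from here the quotients repeat a_1, a_2; the period length is 2.
Hence the expansion of sqrt(198) is a_0 = 14 followed by the repeating block 14, 28 (period 2).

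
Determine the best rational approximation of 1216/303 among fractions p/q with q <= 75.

Expand x = 1216/303 as a continued fraction with the Euclidean algorithm:
  1216 = 4*303 + 4, so a_0 = 4.
  303 = 75*4 + 3, so a_1 = 75.
  4 = 1*3 + 1, so a_2 = 1.
  3 = 3*1 + 0, so a_3 = 3.
so x = [4; 75, 1, 3].
Convergents (p_i = a_i*p_{i-1} + p_{i-2}, q_i = a_i*q_{i-1} + q_{i-2} with p_{-2}=0, p_{-1}=1, q_{-2}=1, q_{-1}=0), until the denominator exceeds 75:
  i=0: a_0=4, p_0 = 4*1 + 0 = 4, q_0 = 4*0 + 1 = 1.
  i=1: a_1=75, p_1 = 75*4 + 1 = 301, q_1 = 75*1 + 0 = 75.
  i=2: a_2=1, p_2 = 1*301 + 4 = 305, q_2 = 1*75 + 1 = 76.
q_2 = 76 > 75, so the last convergent with denominator <= 75 is p_1/q_1 = 301/75.
The closest fraction with denominator <= 75 is either p_1/q_1 or the intermediate fraction (k*p_1 + p_0)/(k*q_1 + q_0) with the largest k >= 1 whose denominator stays <= 75; these approach x as k grows, and every other convergent or intermediate fraction in range is farther away.
Largest k: floor((75 - q_0)/q_1) = floor((75 - 1)/75) = 0.
Since k = 0, no intermediate fraction beyond p_1/q_1 has denominator <= 75, so the convergent 301/75 is the closest (its error is |1216*75 - 301*303|/(303*75) = 3/22725).

301/75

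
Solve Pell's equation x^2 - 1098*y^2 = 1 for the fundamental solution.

(x, y) = (118097, 3564)

First expand sqrt(1098) as a continued fraction. With x_i = (sqrt(1098) + m_i)/d_i and (m_0, d_0) = (0, 1): a_0 = floor(sqrt(1098)) = 33, since 33^2 = 1089 <= 1098 < 1156 = 34^2.
Iterate m_{i+1} = d_i*a_i - m_i, d_{i+1} = (1098 - m_{i+1}^2)/d_i, a_{i+1} = floor((a_0 + m_{i+1})/d_{i+1}):
  m_1 = 1*33 - 0 = 33, d_1 = (1098 - 33^2)/1 = 9/1 = 9, a_1 = floor((33 + 33)/9) = 7.
  m_2 = 9*7 - 33 = 30, d_2 = (1098 - 30^2)/9 = 198/9 = 22, a_2 = floor((33 + 30)/22) = 2.
  m_3 = 22*2 - 30 = 14, d_3 = (1098 - 14^2)/22 = 902/22 = 41, a_3 = floor((33 + 14)/41) = 1.
  m_4 = 41*1 - 14 = 27, d_4 = (1098 - 27^2)/41 = 369/41 = 9, a_4 = floor((33 + 27)/9) = 6.
  m_5 = 9*6 - 27 = 27, d_5 = (1098 - 27^2)/9 = 369/9 = 41, a_5 = floor((33 + 27)/41) = 1.
  m_6 = 41*1 - 27 = 14, d_6 = (1098 - 14^2)/41 = 902/41 = 22, a_6 = floor((33 + 14)/22) = 2.
  m_7 = 22*2 - 14 = 30, d_7 = (1098 - 30^2)/22 = 198/22 = 9, a_7 = floor((33 + 30)/9) = 7.
  m_8 = 9*7 - 30 = 33, d_8 = (1098 - 33^2)/9 = 9/9 = 1, a_8 = floor((33 + 33)/1) = 66.
  m_9 = 1*66 - 33 = 33, d_9 = (1098 - 33^2)/1 = 9/1 = 9: (m_9, d_9) = (m_1, d_1) = (33, 9), so from here the quotients repeat a_1, ..., a_8; the period length is 8.
So sqrt(1098) = [33; (7, 2, 1, 6, 1, 2, 7, 66)] with period length k = 8.
k is even, so the fundamental solution of x^2 - 1098y^2 = 1 is (p_{k-1}, q_{k-1}) = (p_7, q_7); compute convergents through index 7.
Convergents (p_i = a_i*p_{i-1} + p_{i-2}, q_i = a_i*q_{i-1} + q_{i-2} with p_{-2}=0, p_{-1}=1, q_{-2}=1, q_{-1}=0):
  i=0: a_0=33, p_0 = 33*1 + 0 = 33, q_0 = 33*0 + 1 = 1.
  i=1: a_1=7, p_1 = 7*33 + 1 = 232, q_1 = 7*1 + 0 = 7.
  i=2: a_2=2, p_2 = 2*232 + 33 = 497, q_2 = 2*7 + 1 = 15.
  i=3: a_3=1, p_3 = 1*497 + 232 = 729, q_3 = 1*15 + 7 = 22.
  i=4: a_4=6, p_4 = 6*729 + 497 = 4871, q_4 = 6*22 + 15 = 147.
  i=5: a_5=1, p_5 = 1*4871 + 729 = 5600, q_5 = 1*147 + 22 = 169.
  i=6: a_6=2, p_6 = 2*5600 + 4871 = 16071, q_6 = 2*169 + 147 = 485.
  i=7: a_7=7, p_7 = 7*16071 + 5600 = 118097, q_7 = 7*485 + 169 = 3564.
Check: 118097^2 - 1098*3564^2 = 13946901409 - 13946901408 = 1, so (x, y) = (118097, 3564) solves the equation, and by the theorem it is the least positive solution.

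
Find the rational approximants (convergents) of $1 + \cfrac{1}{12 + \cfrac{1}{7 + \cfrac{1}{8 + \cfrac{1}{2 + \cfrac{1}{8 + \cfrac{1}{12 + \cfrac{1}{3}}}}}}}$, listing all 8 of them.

Using the convergent recurrence p_i = a_i*p_{i-1} + p_{i-2}, q_i = a_i*q_{i-1} + q_{i-2} with p_{-2}=0, p_{-1}=1, q_{-2}=1, q_{-1}=0:
  i=0: a_0=1, p_0 = 1*1 + 0 = 1, q_0 = 1*0 + 1 = 1.
  i=1: a_1=12, p_1 = 12*1 + 1 = 13, q_1 = 12*1 + 0 = 12.
  i=2: a_2=7, p_2 = 7*13 + 1 = 92, q_2 = 7*12 + 1 = 85.
  i=3: a_3=8, p_3 = 8*92 + 13 = 749, q_3 = 8*85 + 12 = 692.
  i=4: a_4=2, p_4 = 2*749 + 92 = 1590, q_4 = 2*692 + 85 = 1469.
  i=5: a_5=8, p_5 = 8*1590 + 749 = 13469, q_5 = 8*1469 + 692 = 12444.
  i=6: a_6=12, p_6 = 12*13469 + 1590 = 163218, q_6 = 12*12444 + 1469 = 150797.
  i=7: a_7=3, p_7 = 3*163218 + 13469 = 503123, q_7 = 3*150797 + 12444 = 464835.

1/1, 13/12, 92/85, 749/692, 1590/1469, 13469/12444, 163218/150797, 503123/464835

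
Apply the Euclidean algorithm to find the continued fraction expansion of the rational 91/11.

Run the Euclidean algorithm on 91 and 11; the successive quotients are the partial quotients a_0, a_1, ... (each step inverts the fractional part left over by the previous one):
  91 = 8*11 + 3, so a_0 = 8.
  11 = 3*3 + 2, so a_1 = 3.
  3 = 1*2 + 1, so a_2 = 1.
  2 = 2*1 + 0, so a_3 = 2.
The remainder reaches 0 after 4 divisions, so the expansion has 4 partial quotients, read off in order.

[8; 3, 1, 2]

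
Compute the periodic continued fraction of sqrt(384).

Write x_i = (sqrt(384) + m_i)/d_i with (m_0, d_0) = (0, 1). a_0 = floor(sqrt(384)) = 19, since 19^2 = 361 <= 384 < 400 = 20^2.
Iterate m_{i+1} = d_i*a_i - m_i, d_{i+1} = (384 - m_{i+1}^2)/d_i, a_{i+1} = floor((a_0 + m_{i+1})/d_{i+1}):
  m_1 = 1*19 - 0 = 19, d_1 = (384 - 19^2)/1 = 23/1 = 23, a_1 = floor((19 + 19)/23) = 1.
  m_2 = 23*1 - 19 = 4, d_2 = (384 - 4^2)/23 = 368/23 = 16, a_2 = floor((19 + 4)/16) = 1.
  m_3 = 16*1 - 4 = 12, d_3 = (384 - 12^2)/16 = 240/16 = 15, a_3 = floor((19 + 12)/15) = 2.
  m_4 = 15*2 - 12 = 18, d_4 = (384 - 18^2)/15 = 60/15 = 4, a_4 = floor((19 + 18)/4) = 9.
  m_5 = 4*9 - 18 = 18, d_5 = (384 - 18^2)/4 = 60/4 = 15, a_5 = floor((19 + 18)/15) = 2.
  m_6 = 15*2 - 18 = 12, d_6 = (384 - 12^2)/15 = 240/15 = 16, a_6 = floor((19 + 12)/16) = 1.
  m_7 = 16*1 - 12 = 4, d_7 = (384 - 4^2)/16 = 368/16 = 23, a_7 = floor((19 + 4)/23) = 1.
  m_8 = 23*1 - 4 = 19, d_8 = (384 - 19^2)/23 = 23/23 = 1, a_8 = floor((19 + 19)/1) = 38.
  m_9 = 1*38 - 19 = 19, d_9 = (384 - 19^2)/1 = 23/1 = 23: (m_9, d_9) = (m_1, d_1) = (19, 23), so from here the quotients repeat a_1, ..., a_8; the period length is 8.
Hence the expansion of sqrt(384) is a_0 = 19 followed by the repeating block 1, 1, 2, 9, 2, 1, 1, 38 (period 8).

[19; (1, 1, 2, 9, 2, 1, 1, 38)]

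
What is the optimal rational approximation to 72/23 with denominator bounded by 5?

Expand x = 72/23 as a continued fraction with the Euclidean algorithm:
  72 = 3*23 + 3, so a_0 = 3.
  23 = 7*3 + 2, so a_1 = 7.
  3 = 1*2 + 1, so a_2 = 1.
  2 = 2*1 + 0, so a_3 = 2.
so x = [3; 7, 1, 2].
Convergents (p_i = a_i*p_{i-1} + p_{i-2}, q_i = a_i*q_{i-1} + q_{i-2} with p_{-2}=0, p_{-1}=1, q_{-2}=1, q_{-1}=0), until the denominator exceeds 5:
  i=0: a_0=3, p_0 = 3*1 + 0 = 3, q_0 = 3*0 + 1 = 1.
  i=1: a_1=7, p_1 = 7*3 + 1 = 22, q_1 = 7*1 + 0 = 7.
q_1 = 7 > 5, so the last convergent with denominator <= 5 is p_0/q_0 = 3/1.
The closest fraction with denominator <= 5 is either p_0/q_0 or the intermediate fraction (k*p_0 + p_{-1})/(k*q_0 + q_{-1}) with the largest k >= 1 whose denominator stays <= 5; these approach x as k grows, and every other convergent or intermediate fraction in range is farther away.
Largest k: floor((5 - q_{-1})/q_0) = floor((5 - 0)/1) = 5 (using the seeds p_{-1} = 1, q_{-1} = 0).
That gives (5*3 + 1)/(5*1 + 0) = 16/5.
Compare the errors: |x - 3/1| = |72*1 - 3*23|/(23*1) = 3/23, and |x - 16/5| = |72*5 - 16*23|/(23*5) = 8/115.
Cross-multiplying, 8*23 = 184 < 345 = 3*115, so 8/115 is smaller: the intermediate fraction 16/5 is closer to x than 3/1.

16/5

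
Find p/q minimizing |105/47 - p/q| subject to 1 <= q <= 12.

20/9

Expand x = 105/47 as a continued fraction with the Euclidean algorithm:
  105 = 2*47 + 11, so a_0 = 2.
  47 = 4*11 + 3, so a_1 = 4.
  11 = 3*3 + 2, so a_2 = 3.
  3 = 1*2 + 1, so a_3 = 1.
  2 = 2*1 + 0, so a_4 = 2.
so x = [2; 4, 3, 1, 2].
Convergents (p_i = a_i*p_{i-1} + p_{i-2}, q_i = a_i*q_{i-1} + q_{i-2} with p_{-2}=0, p_{-1}=1, q_{-2}=1, q_{-1}=0), until the denominator exceeds 12:
  i=0: a_0=2, p_0 = 2*1 + 0 = 2, q_0 = 2*0 + 1 = 1.
  i=1: a_1=4, p_1 = 4*2 + 1 = 9, q_1 = 4*1 + 0 = 4.
  i=2: a_2=3, p_2 = 3*9 + 2 = 29, q_2 = 3*4 + 1 = 13.
q_2 = 13 > 12, so the last convergent with denominator <= 12 is p_1/q_1 = 9/4.
The closest fraction with denominator <= 12 is either p_1/q_1 or the intermediate fraction (k*p_1 + p_0)/(k*q_1 + q_0) with the largest k >= 1 whose denominator stays <= 12; these approach x as k grows, and every other convergent or intermediate fraction in range is farther away.
Largest k: floor((12 - q_0)/q_1) = floor((12 - 1)/4) = 2.
That gives (2*9 + 2)/(2*4 + 1) = 20/9.
Compare the errors: |x - 9/4| = |105*4 - 9*47|/(47*4) = 3/188, and |x - 20/9| = |105*9 - 20*47|/(47*9) = 5/423.
Cross-multiplying, 5*188 = 940 < 1269 = 3*423, so 5/423 is smaller: the intermediate fraction 20/9 is closer to x than 9/4.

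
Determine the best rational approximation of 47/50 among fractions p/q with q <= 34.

31/33

Expand x = 47/50 as a continued fraction with the Euclidean algorithm:
  47 = 0*50 + 47, so a_0 = 0.
  50 = 1*47 + 3, so a_1 = 1.
  47 = 15*3 + 2, so a_2 = 15.
  3 = 1*2 + 1, so a_3 = 1.
  2 = 2*1 + 0, so a_4 = 2.
so x = [0; 1, 15, 1, 2].
Convergents (p_i = a_i*p_{i-1} + p_{i-2}, q_i = a_i*q_{i-1} + q_{i-2} with p_{-2}=0, p_{-1}=1, q_{-2}=1, q_{-1}=0), until the denominator exceeds 34:
  i=0: a_0=0, p_0 = 0*1 + 0 = 0, q_0 = 0*0 + 1 = 1.
  i=1: a_1=1, p_1 = 1*0 + 1 = 1, q_1 = 1*1 + 0 = 1.
  i=2: a_2=15, p_2 = 15*1 + 0 = 15, q_2 = 15*1 + 1 = 16.
  i=3: a_3=1, p_3 = 1*15 + 1 = 16, q_3 = 1*16 + 1 = 17.
  i=4: a_4=2, p_4 = 2*16 + 15 = 47, q_4 = 2*17 + 16 = 50.
q_4 = 50 > 34, so the last convergent with denominator <= 34 is p_3/q_3 = 16/17.
The closest fraction with denominator <= 34 is either p_3/q_3 or the intermediate fraction (k*p_3 + p_2)/(k*q_3 + q_2) with the largest k >= 1 whose denominator stays <= 34; these approach x as k grows, and every other convergent or intermediate fraction in range is farther away.
Largest k: floor((34 - q_2)/q_3) = floor((34 - 16)/17) = 1.
That gives (1*16 + 15)/(1*17 + 16) = 31/33.
Compare the errors: |x - 16/17| = |47*17 - 16*50|/(50*17) = 1/850, and |x - 31/33| = |47*33 - 31*50|/(50*33) = 1/1650.
Cross-multiplying, 1*850 = 850 < 1650 = 1*1650, so 1/1650 is smaller: the intermediate fraction 31/33 is closer to x than 16/17.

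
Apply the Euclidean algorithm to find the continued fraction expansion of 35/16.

Run the Euclidean algorithm on 35 and 16; the successive quotients are the partial quotients a_0, a_1, ... (each step inverts the fractional part left over by the previous one):
  35 = 2*16 + 3, so a_0 = 2.
  16 = 5*3 + 1, so a_1 = 5.
  3 = 3*1 + 0, so a_2 = 3.
The remainder reaches 0 after 3 divisions, so the expansion has 3 partial quotients, read off in order.

[2; 5, 3]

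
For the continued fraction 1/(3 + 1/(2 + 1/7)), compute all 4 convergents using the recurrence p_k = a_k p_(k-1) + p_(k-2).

Using the convergent recurrence p_i = a_i*p_{i-1} + p_{i-2}, q_i = a_i*q_{i-1} + q_{i-2} with p_{-2}=0, p_{-1}=1, q_{-2}=1, q_{-1}=0:
  i=0: a_0=0, p_0 = 0*1 + 0 = 0, q_0 = 0*0 + 1 = 1.
  i=1: a_1=3, p_1 = 3*0 + 1 = 1, q_1 = 3*1 + 0 = 3.
  i=2: a_2=2, p_2 = 2*1 + 0 = 2, q_2 = 2*3 + 1 = 7.
  i=3: a_3=7, p_3 = 7*2 + 1 = 15, q_3 = 7*7 + 3 = 52.

0/1, 1/3, 2/7, 15/52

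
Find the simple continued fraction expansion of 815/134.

Run the Euclidean algorithm on 815 and 134; the successive quotients are the partial quotients a_0, a_1, ... (each step inverts the fractional part left over by the previous one):
  815 = 6*134 + 11, so a_0 = 6.
  134 = 12*11 + 2, so a_1 = 12.
  11 = 5*2 + 1, so a_2 = 5.
  2 = 2*1 + 0, so a_3 = 2.
The remainder reaches 0 after 4 divisions, so the expansion has 4 partial quotients, read off in order.

[6; 12, 5, 2]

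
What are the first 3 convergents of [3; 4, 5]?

Using the convergent recurrence p_i = a_i*p_{i-1} + p_{i-2}, q_i = a_i*q_{i-1} + q_{i-2} with p_{-2}=0, p_{-1}=1, q_{-2}=1, q_{-1}=0:
  i=0: a_0=3, p_0 = 3*1 + 0 = 3, q_0 = 3*0 + 1 = 1.
  i=1: a_1=4, p_1 = 4*3 + 1 = 13, q_1 = 4*1 + 0 = 4.
  i=2: a_2=5, p_2 = 5*13 + 3 = 68, q_2 = 5*4 + 1 = 21.

3/1, 13/4, 68/21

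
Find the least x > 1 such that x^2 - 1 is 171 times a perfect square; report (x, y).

(x, y) = (170, 13)

First expand sqrt(171) as a continued fraction. With x_i = (sqrt(171) + m_i)/d_i and (m_0, d_0) = (0, 1): a_0 = floor(sqrt(171)) = 13, since 13^2 = 169 <= 171 < 196 = 14^2.
Iterate m_{i+1} = d_i*a_i - m_i, d_{i+1} = (171 - m_{i+1}^2)/d_i, a_{i+1} = floor((a_0 + m_{i+1})/d_{i+1}):
  m_1 = 1*13 - 0 = 13, d_1 = (171 - 13^2)/1 = 2/1 = 2, a_1 = floor((13 + 13)/2) = 13.
  m_2 = 2*13 - 13 = 13, d_2 = (171 - 13^2)/2 = 2/2 = 1, a_2 = floor((13 + 13)/1) = 26.
  m_3 = 1*26 - 13 = 13, d_3 = (171 - 13^2)/1 = 2/1 = 2: (m_3, d_3) = (m_1, d_1) = (13, 2), so from here the quotients repeat a_1, a_2; the period length is 2.
So sqrt(171) = [13; (13, 26)] with period length k = 2.
k is even, so the fundamental solution of x^2 - 171y^2 = 1 is (p_{k-1}, q_{k-1}) = (p_1, q_1); compute convergents through index 1.
Convergents (p_i = a_i*p_{i-1} + p_{i-2}, q_i = a_i*q_{i-1} + q_{i-2} with p_{-2}=0, p_{-1}=1, q_{-2}=1, q_{-1}=0):
  i=0: a_0=13, p_0 = 13*1 + 0 = 13, q_0 = 13*0 + 1 = 1.
  i=1: a_1=13, p_1 = 13*13 + 1 = 170, q_1 = 13*1 + 0 = 13.
Check: 170^2 - 171*13^2 = 28900 - 28899 = 1, so (x, y) = (170, 13) solves the equation, and by the theorem it is the least positive solution.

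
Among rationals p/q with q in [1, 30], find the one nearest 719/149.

111/23

Expand x = 719/149 as a continued fraction with the Euclidean algorithm:
  719 = 4*149 + 123, so a_0 = 4.
  149 = 1*123 + 26, so a_1 = 1.
  123 = 4*26 + 19, so a_2 = 4.
  26 = 1*19 + 7, so a_3 = 1.
  19 = 2*7 + 5, so a_4 = 2.
  7 = 1*5 + 2, so a_5 = 1.
  5 = 2*2 + 1, so a_6 = 2.
  2 = 2*1 + 0, so a_7 = 2.
so x = [4; 1, 4, 1, 2, 1, 2, 2].
Convergents (p_i = a_i*p_{i-1} + p_{i-2}, q_i = a_i*q_{i-1} + q_{i-2} with p_{-2}=0, p_{-1}=1, q_{-2}=1, q_{-1}=0), until the denominator exceeds 30:
  i=0: a_0=4, p_0 = 4*1 + 0 = 4, q_0 = 4*0 + 1 = 1.
  i=1: a_1=1, p_1 = 1*4 + 1 = 5, q_1 = 1*1 + 0 = 1.
  i=2: a_2=4, p_2 = 4*5 + 4 = 24, q_2 = 4*1 + 1 = 5.
  i=3: a_3=1, p_3 = 1*24 + 5 = 29, q_3 = 1*5 + 1 = 6.
  i=4: a_4=2, p_4 = 2*29 + 24 = 82, q_4 = 2*6 + 5 = 17.
  i=5: a_5=1, p_5 = 1*82 + 29 = 111, q_5 = 1*17 + 6 = 23.
  i=6: a_6=2, p_6 = 2*111 + 82 = 304, q_6 = 2*23 + 17 = 63.
q_6 = 63 > 30, so the last convergent with denominator <= 30 is p_5/q_5 = 111/23.
The closest fraction with denominator <= 30 is either p_5/q_5 or the intermediate fraction (k*p_5 + p_4)/(k*q_5 + q_4) with the largest k >= 1 whose denominator stays <= 30; these approach x as k grows, and every other convergent or intermediate fraction in range is farther away.
Largest k: floor((30 - q_4)/q_5) = floor((30 - 17)/23) = 0.
Since k = 0, no intermediate fraction beyond p_5/q_5 has denominator <= 30, so the convergent 111/23 is the closest (its error is |719*23 - 111*149|/(149*23) = 2/3427).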